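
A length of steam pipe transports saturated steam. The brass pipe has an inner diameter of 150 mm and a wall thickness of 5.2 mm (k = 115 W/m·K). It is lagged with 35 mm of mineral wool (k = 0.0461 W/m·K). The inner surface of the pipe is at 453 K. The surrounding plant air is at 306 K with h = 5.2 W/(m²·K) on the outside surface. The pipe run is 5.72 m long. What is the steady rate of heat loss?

Treating each annulus and film as a series resistance:
R_brass pipe wall = ln(80.2/75)/(2π×115×5.72) = 1.622×10^-5 K/W
R_mineral wool = ln(115.2/80.2)/(2π×0.0461×5.72) = 0.2186 K/W
R_outer film = 1/(h_o·2πr_oL) = 1/(5.2×2π×0.1152×5.72) = 0.04645 K/W
R_total = 0.265 K/W
Q = ΔT/R_total = 147/0.265

Q ≈ 555 W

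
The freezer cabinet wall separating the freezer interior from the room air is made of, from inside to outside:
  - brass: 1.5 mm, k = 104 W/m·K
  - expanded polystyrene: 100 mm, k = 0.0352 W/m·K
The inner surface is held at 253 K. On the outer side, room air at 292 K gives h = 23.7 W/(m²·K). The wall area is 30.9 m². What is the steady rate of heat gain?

Thermal resistances in series:
R_brass = L/(kA) = 0.0015/(104×30.9) = 4.668×10^-7 K/W
R_expanded polystyrene = L/(kA) = 0.1/(0.0352×30.9) = 0.09194 K/W
R_outer film = 1/(h_o·A) = 1/(23.7×30.9) = 0.001366 K/W
R_total = 0.0933 K/W
Q = ΔT / R_total = 39 / 0.0933

Q ≈ 418 W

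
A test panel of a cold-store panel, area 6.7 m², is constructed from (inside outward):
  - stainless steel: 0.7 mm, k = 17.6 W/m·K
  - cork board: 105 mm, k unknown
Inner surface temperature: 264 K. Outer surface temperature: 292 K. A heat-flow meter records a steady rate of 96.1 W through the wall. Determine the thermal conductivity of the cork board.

Thermal resistances in series:
R_stainless steel = L/(kA) = 0.0007/(17.6×6.7) = 5.936×10^-6 K/W
Sum of known resistances R_other = 5.936×10^-6 K/W
Total R = ΔT/Q = 28/96.1 = 0.2914 K/W
R_cork board = R_total − R_other = 0.2914 K/W
k = L/(R·A) = 0.105/(0.2914×6.7)

k ≈ 0.0538 W/(m·K)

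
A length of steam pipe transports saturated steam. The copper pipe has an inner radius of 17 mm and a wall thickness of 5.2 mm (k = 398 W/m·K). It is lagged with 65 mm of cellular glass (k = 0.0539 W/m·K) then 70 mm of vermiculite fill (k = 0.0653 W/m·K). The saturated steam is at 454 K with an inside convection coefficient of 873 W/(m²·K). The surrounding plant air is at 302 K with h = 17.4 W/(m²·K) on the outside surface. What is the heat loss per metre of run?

q′ ≈ 27.4 W/m

For a radial system each layer contributes R = ln(r_out/r_in)/(2πkL); films add R = 1/(hA).
R_inner film = 1/(h_i·2πr₁L) = 1/(873×2π×0.017×1) = 0.01072 K/W
R_copper pipe wall = ln(22.2/17)/(2π×398×1) = 1.067×10^-4 K/W
R_cellular glass = ln(87.2/22.2)/(2π×0.0539×1) = 4.04 K/W
R_vermiculite fill = ln(157.2/87.2)/(2π×0.0653×1) = 1.436 K/W
R_outer film = 1/(h_o·2πr_oL) = 1/(17.4×2π×0.1572×1) = 0.05819 K/W
R_total = 5.545 K/W
Q = ΔT/R_total = 152/5.545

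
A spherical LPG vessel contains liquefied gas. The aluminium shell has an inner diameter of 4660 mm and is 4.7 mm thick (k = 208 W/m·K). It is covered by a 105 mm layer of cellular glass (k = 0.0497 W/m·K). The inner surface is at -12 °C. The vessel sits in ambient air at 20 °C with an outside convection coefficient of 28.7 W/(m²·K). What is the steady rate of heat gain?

Q ≈ 1070 W

Spherical conduction: R = (1/r_in − 1/r_out)/(4πk) per layer; series-sum.
R_aluminium shell = (1/2.33 − 1/2.3347)/(4π×208) = 3.306×10^-7 K/W
R_cellular glass = (1/2.3347 − 1/2.4397)/(4π×0.0497) = 0.02952 K/W
R_outer film = 1/(h·4πr_o²) = 1/(28.7×4π×2.4397²) = 4.658×10^-4 K/W
R_total = 0.02998 K/W
Q = ΔT/R_total = 32/0.02998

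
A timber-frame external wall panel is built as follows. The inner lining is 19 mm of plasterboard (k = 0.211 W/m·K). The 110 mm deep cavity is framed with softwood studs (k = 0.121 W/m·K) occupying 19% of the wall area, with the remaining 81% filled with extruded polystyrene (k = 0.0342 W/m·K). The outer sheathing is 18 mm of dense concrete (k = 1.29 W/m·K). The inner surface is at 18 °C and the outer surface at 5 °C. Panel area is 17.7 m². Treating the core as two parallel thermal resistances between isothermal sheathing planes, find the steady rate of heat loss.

Sheathing layers in series; stud and cavity paths in parallel between them.
R_inner = 0.019/(0.211×17.7) = 0.005087 K/W
R_stud  = 0.11/(0.121×0.19×17.7) = 0.2703 K/W
R_cav   = 0.11/(0.0342×0.81×17.7) = 0.2243 K/W
1/R_core = 1/R_stud + 1/R_cav → R_core = 0.1226 K/W
R_outer = 0.018/(1.29×17.7) = 7.883×10^-4 K/W
R_total = 0.1285 K/W
Q = ΔT/R_total = 13/0.1285

Q ≈ 101 W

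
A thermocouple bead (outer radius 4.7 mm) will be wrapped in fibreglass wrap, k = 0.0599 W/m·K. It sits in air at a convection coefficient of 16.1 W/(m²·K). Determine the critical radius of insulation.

r_cr ≈ 7.44 mm

For a sphere r_cr = 2k/h = 2×0.0599/16.1
r_cr = 7.44 mm; since the bare radius (4.7 mm) is below r_cr, adding a thin layer of insulation will *increase* heat loss.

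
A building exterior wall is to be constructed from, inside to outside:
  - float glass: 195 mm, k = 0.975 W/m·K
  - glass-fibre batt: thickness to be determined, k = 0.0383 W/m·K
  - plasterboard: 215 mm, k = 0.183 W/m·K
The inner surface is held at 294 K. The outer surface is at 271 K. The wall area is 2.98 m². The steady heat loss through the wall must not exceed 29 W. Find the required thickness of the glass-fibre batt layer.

Using the resistance-network approach (series):
R_float glass = L/(kA) = 0.195/(0.975×2.98) = 0.06711 K/W
R_plasterboard = L/(kA) = 0.215/(0.183×2.98) = 0.3942 K/W
Sum of the known resistances R_other = 0.4614 K/W
Required total resistance R_tot = ΔT/Q_allow = 23/29 = 0.7931 K/W
R_glass-fibre batt = R_tot − R_other = 0.3317 K/W
L = R·k·A = 0.3317×0.0383×2.98

L ≈ 37.9 mm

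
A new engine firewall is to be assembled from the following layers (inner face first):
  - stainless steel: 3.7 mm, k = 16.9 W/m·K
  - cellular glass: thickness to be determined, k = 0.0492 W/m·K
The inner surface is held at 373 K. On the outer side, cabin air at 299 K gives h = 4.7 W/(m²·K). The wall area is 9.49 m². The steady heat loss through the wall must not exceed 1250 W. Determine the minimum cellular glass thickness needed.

L ≈ 17.2 mm

Model the wall as resistances in series:
R_stainless steel = L/(kA) = 0.0037/(16.9×9.49) = 2.307×10^-5 K/W
R_outer film = 1/(h_o·A) = 1/(4.7×9.49) = 0.02242 K/W
Sum of the known resistances R_other = 0.02244 K/W
Required total resistance R_tot = ΔT/Q_allow = 74/1250 = 0.0592 K/W
R_cellular glass = R_tot − R_other = 0.03676 K/W
L = R·k·A = 0.03676×0.0492×9.49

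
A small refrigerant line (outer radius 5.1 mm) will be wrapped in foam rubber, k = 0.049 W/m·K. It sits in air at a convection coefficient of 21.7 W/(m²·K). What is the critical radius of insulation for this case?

r_cr ≈ 2.26 mm

For a cylinder r_cr = k/h = 0.049/21.7
r_cr = 2.26 mm; since the bare radius (5.1 mm) is above r_cr, any added insulation will reduce heat loss.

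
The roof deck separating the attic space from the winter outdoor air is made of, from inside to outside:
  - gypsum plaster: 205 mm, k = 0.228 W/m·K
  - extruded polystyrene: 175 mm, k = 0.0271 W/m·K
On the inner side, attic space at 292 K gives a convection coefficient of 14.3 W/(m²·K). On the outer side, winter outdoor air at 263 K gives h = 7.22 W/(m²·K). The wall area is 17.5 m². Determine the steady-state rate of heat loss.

Q ≈ 67.1 W

Model the wall as resistances in series:
R_inner film = 1/(h_i·A) = 1/(14.3×17.5) = 0.003996 K/W
R_gypsum plaster = L/(kA) = 0.205/(0.228×17.5) = 0.05138 K/W
R_extruded polystyrene = L/(kA) = 0.175/(0.0271×17.5) = 0.369 K/W
R_outer film = 1/(h_o·A) = 1/(7.22×17.5) = 0.007915 K/W
R_total = 0.4323 K/W
Q = ΔT / R_total = 29 / 0.4323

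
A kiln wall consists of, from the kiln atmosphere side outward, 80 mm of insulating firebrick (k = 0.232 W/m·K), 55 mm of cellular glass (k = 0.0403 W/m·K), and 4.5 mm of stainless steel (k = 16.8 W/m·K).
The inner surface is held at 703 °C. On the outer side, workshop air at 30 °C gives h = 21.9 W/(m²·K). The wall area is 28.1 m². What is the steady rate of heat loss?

Using the resistance-network approach (series):
R_insulating firebrick = L/(kA) = 0.08/(0.232×28.1) = 0.01227 K/W
R_cellular glass = L/(kA) = 0.055/(0.0403×28.1) = 0.04857 K/W
R_stainless steel = L/(kA) = 0.0045/(16.8×28.1) = 9.532×10^-6 K/W
R_outer film = 1/(h_o·A) = 1/(21.9×28.1) = 0.001625 K/W
R_total = 0.06247 K/W
Q = ΔT / R_total = 673 / 0.06247

Q ≈ 10800 W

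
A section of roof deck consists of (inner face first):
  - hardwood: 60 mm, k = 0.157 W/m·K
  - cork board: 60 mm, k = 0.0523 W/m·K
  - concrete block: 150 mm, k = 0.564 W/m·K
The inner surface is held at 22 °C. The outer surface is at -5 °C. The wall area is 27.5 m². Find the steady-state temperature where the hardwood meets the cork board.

Thermal resistances in series:
R_hardwood = L/(kA) = 0.06/(0.157×27.5) = 0.0139 K/W
R_cork board = L/(kA) = 0.06/(0.0523×27.5) = 0.04172 K/W
R_concrete block = L/(kA) = 0.15/(0.564×27.5) = 0.009671 K/W
R_total = 0.06529 K/W;  Q = ΔT/R_total = 27/0.06529 = 413.6 W
T_interface = T_inner − Q·ΣR(inner→interface) = 22 − 414×0.0139

T ≈ 16.3 °C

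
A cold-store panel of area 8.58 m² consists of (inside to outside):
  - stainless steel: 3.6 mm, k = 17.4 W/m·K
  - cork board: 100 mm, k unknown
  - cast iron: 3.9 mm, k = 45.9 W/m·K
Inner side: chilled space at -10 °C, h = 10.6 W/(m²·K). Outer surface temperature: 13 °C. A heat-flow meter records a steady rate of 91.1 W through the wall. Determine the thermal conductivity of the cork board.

k ≈ 0.0483 W/(m·K)

Series thermal resistances:
R_inner film = 1/(h_i·A) = 1/(10.6×8.58) = 0.011 K/W
R_stainless steel = L/(kA) = 0.0036/(17.4×8.58) = 2.411×10^-5 K/W
R_cast iron = L/(kA) = 0.0039/(45.9×8.58) = 9.903×10^-6 K/W
Sum of known resistances R_other = 0.01103 K/W
Total R = ΔT/Q = 23/91.1 = 0.2525 K/W
R_cork board = R_total − R_other = 0.2414 K/W
k = L/(R·A) = 0.1/(0.2414×8.58)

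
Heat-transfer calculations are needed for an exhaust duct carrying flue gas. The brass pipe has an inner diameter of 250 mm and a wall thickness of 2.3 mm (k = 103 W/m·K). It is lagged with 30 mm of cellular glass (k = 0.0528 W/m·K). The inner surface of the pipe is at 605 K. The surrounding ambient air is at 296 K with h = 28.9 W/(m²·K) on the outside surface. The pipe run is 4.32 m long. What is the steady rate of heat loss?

For a radial system each layer contributes R = ln(r_out/r_in)/(2πkL); films add R = 1/(hA).
R_brass pipe wall = ln(127.3/125)/(2π×103×4.32) = 6.522×10^-6 K/W
R_cellular glass = ln(157.3/127.3)/(2π×0.0528×4.32) = 0.1477 K/W
R_outer film = 1/(h_o·2πr_oL) = 1/(28.9×2π×0.1573×4.32) = 0.008104 K/W
R_total = 0.1558 K/W
Q = ΔT/R_total = 309/0.1558

Q ≈ 1980 W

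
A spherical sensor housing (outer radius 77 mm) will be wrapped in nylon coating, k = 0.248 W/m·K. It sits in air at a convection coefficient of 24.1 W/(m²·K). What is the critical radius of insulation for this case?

For a sphere r_cr = 2k/h = 2×0.248/24.1
r_cr = 20.6 mm; since the bare radius (77 mm) is above r_cr, any added insulation will reduce heat loss.

r_cr ≈ 20.6 mm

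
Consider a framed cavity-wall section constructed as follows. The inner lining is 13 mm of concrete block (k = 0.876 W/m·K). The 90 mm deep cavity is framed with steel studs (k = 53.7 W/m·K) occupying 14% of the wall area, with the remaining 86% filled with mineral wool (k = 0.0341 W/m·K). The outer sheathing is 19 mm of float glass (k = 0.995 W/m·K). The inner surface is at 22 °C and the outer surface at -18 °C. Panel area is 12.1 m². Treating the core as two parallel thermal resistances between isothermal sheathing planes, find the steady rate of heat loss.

Q ≈ 10600 W

Sheathing layers in series; stud and cavity paths in parallel between them.
R_inner = 0.013/(0.876×12.1) = 0.001226 K/W
R_stud  = 0.09/(53.7×0.14×12.1) = 9.894×10^-4 K/W
R_cav   = 0.09/(0.0341×0.86×12.1) = 0.2536 K/W
1/R_core = 1/R_stud + 1/R_cav → R_core = 9.855×10^-4 K/W
R_outer = 0.019/(0.995×12.1) = 0.001578 K/W
R_total = 0.00379 K/W
Q = ΔT/R_total = 40/0.00379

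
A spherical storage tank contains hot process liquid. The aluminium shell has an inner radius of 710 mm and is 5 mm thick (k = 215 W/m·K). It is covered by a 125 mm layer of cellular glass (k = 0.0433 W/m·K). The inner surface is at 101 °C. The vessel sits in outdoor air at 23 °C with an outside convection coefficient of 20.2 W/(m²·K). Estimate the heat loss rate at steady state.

Q ≈ 201 W

Spherical conduction: R = (1/r_in − 1/r_out)/(4πk) per layer; series-sum.
R_aluminium shell = (1/0.71 − 1/0.715)/(4π×215) = 3.646×10^-6 K/W
R_cellular glass = (1/0.715 − 1/0.84)/(4π×0.0433) = 0.3825 K/W
R_outer film = 1/(h·4πr_o²) = 1/(20.2×4π×0.84²) = 0.005583 K/W
R_total = 0.3881 K/W
Q = ΔT/R_total = 78/0.3881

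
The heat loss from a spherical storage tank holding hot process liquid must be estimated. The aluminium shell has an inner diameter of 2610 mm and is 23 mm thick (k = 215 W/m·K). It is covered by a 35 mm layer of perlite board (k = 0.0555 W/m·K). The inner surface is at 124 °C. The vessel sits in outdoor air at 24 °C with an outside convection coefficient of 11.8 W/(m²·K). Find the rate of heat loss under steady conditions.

Q ≈ 3190 W

Spherical conduction: R = (1/r_in − 1/r_out)/(4πk) per layer; series-sum.
R_aluminium shell = (1/1.305 − 1/1.328)/(4π×215) = 4.912×10^-6 K/W
R_perlite board = (1/1.328 − 1/1.363)/(4π×0.0555) = 0.02772 K/W
R_outer film = 1/(h·4πr_o²) = 1/(11.8×4π×1.363²) = 0.00363 K/W
R_total = 0.03136 K/W
Q = ΔT/R_total = 100/0.03136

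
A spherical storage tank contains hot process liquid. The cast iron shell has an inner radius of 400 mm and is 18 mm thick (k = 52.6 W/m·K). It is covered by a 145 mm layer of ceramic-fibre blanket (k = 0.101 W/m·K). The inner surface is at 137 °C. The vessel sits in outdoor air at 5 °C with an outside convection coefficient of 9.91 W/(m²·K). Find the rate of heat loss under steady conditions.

Q ≈ 258 W

For a spherical shell R = (1/r₁ − 1/r₂)/(4πk); film R = 1/(h·4πr²). In series:
R_cast iron shell = (1/0.4 − 1/0.418)/(4π×52.6) = 1.629×10^-4 K/W
R_ceramic-fibre blanket = (1/0.418 − 1/0.563)/(4π×0.101) = 0.4855 K/W
R_outer film = 1/(h·4πr_o²) = 1/(9.91×4π×0.563²) = 0.02533 K/W
R_total = 0.511 K/W
Q = ΔT/R_total = 132/0.511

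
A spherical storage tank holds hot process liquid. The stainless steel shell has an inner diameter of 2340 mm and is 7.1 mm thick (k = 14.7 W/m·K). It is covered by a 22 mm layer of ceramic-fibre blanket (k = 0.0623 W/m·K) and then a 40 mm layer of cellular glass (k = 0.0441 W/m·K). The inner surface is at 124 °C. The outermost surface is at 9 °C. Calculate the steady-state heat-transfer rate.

Radial (spherical) resistances in series:
R_stainless steel shell = (1/1.17 − 1/1.1771)/(4π×14.7) = 2.791×10^-5 K/W
R_ceramic-fibre blanket = (1/1.1771 − 1/1.1991)/(4π×0.0623) = 0.01991 K/W
R_cellular glass = (1/1.1991 − 1/1.2391)/(4π×0.0441) = 0.04858 K/W
R_total = 0.06852 K/W
Q = ΔT/R_total = 115/0.06852

Q ≈ 1680 W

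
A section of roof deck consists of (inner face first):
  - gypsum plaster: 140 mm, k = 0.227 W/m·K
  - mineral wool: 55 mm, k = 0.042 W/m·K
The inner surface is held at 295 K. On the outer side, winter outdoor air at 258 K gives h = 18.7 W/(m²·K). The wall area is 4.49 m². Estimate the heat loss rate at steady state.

Q ≈ 83.9 W

Model the wall as resistances in series:
R_gypsum plaster = L/(kA) = 0.14/(0.227×4.49) = 0.1374 K/W
R_mineral wool = L/(kA) = 0.055/(0.042×4.49) = 0.2917 K/W
R_outer film = 1/(h_o·A) = 1/(18.7×4.49) = 0.01191 K/W
R_total = 0.4409 K/W
Q = ΔT / R_total = 37 / 0.4409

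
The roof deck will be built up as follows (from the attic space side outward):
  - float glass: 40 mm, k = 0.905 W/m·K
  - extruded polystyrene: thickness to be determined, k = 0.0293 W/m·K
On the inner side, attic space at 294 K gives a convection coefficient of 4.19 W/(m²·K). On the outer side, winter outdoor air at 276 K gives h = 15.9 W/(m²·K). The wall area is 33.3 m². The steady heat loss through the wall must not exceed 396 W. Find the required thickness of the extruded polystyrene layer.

Series thermal resistances:
R_inner film = 1/(h_i·A) = 1/(4.19×33.3) = 0.007167 K/W
R_float glass = L/(kA) = 0.04/(0.905×33.3) = 0.001327 K/W
R_outer film = 1/(h_o·A) = 1/(15.9×33.3) = 0.001889 K/W
Sum of the known resistances R_other = 0.01038 K/W
Required total resistance R_tot = ΔT/Q_allow = 18/396 = 0.04545 K/W
R_extruded polystyrene = R_tot − R_other = 0.03507 K/W
L = R·k·A = 0.03507×0.0293×33.3

L ≈ 34.2 mm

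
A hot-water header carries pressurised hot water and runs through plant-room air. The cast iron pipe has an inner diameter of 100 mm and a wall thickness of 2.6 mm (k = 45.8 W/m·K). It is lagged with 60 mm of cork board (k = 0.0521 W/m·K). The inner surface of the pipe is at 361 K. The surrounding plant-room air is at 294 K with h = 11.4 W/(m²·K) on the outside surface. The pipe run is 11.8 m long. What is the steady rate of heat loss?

Treating each annulus and film as a series resistance:
R_cast iron pipe wall = ln(52.6/50)/(2π×45.8×11.8) = 1.493×10^-5 K/W
R_cork board = ln(112.6/52.6)/(2π×0.0521×11.8) = 0.197 K/W
R_outer film = 1/(h_o·2πr_oL) = 1/(11.4×2π×0.1126×11.8) = 0.01051 K/W
R_total = 0.2076 K/W
Q = ΔT/R_total = 67/0.2076

Q ≈ 323 W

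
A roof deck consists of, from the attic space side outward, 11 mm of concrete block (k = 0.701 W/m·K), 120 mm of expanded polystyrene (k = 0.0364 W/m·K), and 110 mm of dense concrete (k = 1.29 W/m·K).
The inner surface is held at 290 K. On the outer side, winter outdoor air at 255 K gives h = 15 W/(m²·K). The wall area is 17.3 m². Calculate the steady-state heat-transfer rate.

Treating each layer as a thermal resistance in series:
R_concrete block = L/(kA) = 0.011/(0.701×17.3) = 9.07×10^-4 K/W
R_expanded polystyrene = L/(kA) = 0.12/(0.0364×17.3) = 0.1906 K/W
R_dense concrete = L/(kA) = 0.11/(1.29×17.3) = 0.004929 K/W
R_outer film = 1/(h_o·A) = 1/(15×17.3) = 0.003854 K/W
R_total = 0.2003 K/W
Q = ΔT / R_total = 35 / 0.2003

Q ≈ 175 W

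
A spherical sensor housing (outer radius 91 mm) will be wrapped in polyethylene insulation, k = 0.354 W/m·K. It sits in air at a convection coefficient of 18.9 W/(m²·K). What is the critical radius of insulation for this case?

r_cr ≈ 37.5 mm

For a sphere r_cr = 2k/h = 2×0.354/18.9
r_cr = 37.5 mm; since the bare radius (91 mm) is above r_cr, any added insulation will reduce heat loss.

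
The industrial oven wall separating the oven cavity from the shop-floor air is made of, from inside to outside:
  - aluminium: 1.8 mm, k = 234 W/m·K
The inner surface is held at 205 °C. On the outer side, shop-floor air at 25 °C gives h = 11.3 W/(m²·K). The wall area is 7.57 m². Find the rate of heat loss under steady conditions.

Treating each layer as a thermal resistance in series:
R_aluminium = L/(kA) = 0.0018/(234×7.57) = 1.016×10^-6 K/W
R_outer film = 1/(h_o·A) = 1/(11.3×7.57) = 0.01169 K/W
R_total = 0.01169 K/W
Q = ΔT / R_total = 180 / 0.01169

Q ≈ 15400 W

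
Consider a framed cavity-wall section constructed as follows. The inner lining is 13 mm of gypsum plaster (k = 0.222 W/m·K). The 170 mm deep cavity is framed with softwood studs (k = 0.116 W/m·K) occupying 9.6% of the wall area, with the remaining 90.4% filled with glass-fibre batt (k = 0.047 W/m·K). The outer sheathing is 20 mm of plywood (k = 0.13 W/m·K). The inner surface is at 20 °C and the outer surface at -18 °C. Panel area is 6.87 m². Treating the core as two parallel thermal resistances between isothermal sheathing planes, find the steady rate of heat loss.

Q ≈ 77.2 W

Sheathing layers in series; stud and cavity paths in parallel between them.
R_inner = 0.013/(0.222×6.87) = 0.008524 K/W
R_stud  = 0.17/(0.116×0.096×6.87) = 2.222 K/W
R_cav   = 0.17/(0.047×0.904×6.87) = 0.5824 K/W
1/R_core = 1/R_stud + 1/R_cav → R_core = 0.4615 K/W
R_outer = 0.02/(0.13×6.87) = 0.02239 K/W
R_total = 0.4924 K/W
Q = ΔT/R_total = 38/0.4924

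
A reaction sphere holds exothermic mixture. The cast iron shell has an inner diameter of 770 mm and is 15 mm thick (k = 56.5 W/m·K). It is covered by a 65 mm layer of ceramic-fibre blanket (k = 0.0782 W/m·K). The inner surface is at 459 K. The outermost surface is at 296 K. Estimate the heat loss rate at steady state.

Q ≈ 458 W

Radial (spherical) resistances in series:
R_cast iron shell = (1/0.385 − 1/0.4)/(4π×56.5) = 1.372×10^-4 K/W
R_ceramic-fibre blanket = (1/0.4 − 1/0.465)/(4π×0.0782) = 0.3556 K/W
R_total = 0.3558 K/W
Q = ΔT/R_total = 163/0.3558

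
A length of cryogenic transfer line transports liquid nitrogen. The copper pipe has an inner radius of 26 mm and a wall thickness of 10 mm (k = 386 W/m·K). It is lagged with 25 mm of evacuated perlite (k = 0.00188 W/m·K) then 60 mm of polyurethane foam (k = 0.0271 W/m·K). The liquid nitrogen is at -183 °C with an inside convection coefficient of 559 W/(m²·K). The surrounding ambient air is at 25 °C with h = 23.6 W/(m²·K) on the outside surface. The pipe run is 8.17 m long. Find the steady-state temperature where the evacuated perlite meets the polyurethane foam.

T ≈ 7.59 °C

Cylindrical conduction, so R = ln(r₂/r₁)/(2πkL) per layer, in series:
R_inner film = 1/(h_i·2πr₁L) = 1/(559×2π×0.026×8.17) = 0.00134 K/W
R_copper pipe wall = ln(36/26)/(2π×386×8.17) = 1.642×10^-5 K/W
R_evacuated perlite = ln(61/36)/(2π×0.00188×8.17) = 5.464 K/W
R_polyurethane foam = ln(121/61)/(2π×0.0271×8.17) = 0.4923 K/W
R_outer film = 1/(h_o·2πr_oL) = 1/(23.6×2π×0.121×8.17) = 0.006822 K/W
R_total = 5.965 K/W
Q = ΔT/R_total = 208/5.965
Q = 34.9 W
T_interface = T_inner + Q·ΣR(inner→interface) = -183 + 34.9×5.466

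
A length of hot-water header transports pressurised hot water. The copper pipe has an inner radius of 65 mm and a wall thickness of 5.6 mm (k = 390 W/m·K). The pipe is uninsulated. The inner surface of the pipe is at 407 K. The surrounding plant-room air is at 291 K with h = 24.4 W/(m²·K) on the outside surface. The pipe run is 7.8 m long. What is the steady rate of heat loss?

Radial resistances (cylindrical: R_cond = ln(r_o/r_i)/(2πkL), R_conv = 1/(h·2πrL)):
R_copper pipe wall = ln(70.6/65)/(2π×390×7.8) = 4.324×10^-6 K/W
R_outer film = 1/(h_o·2πr_oL) = 1/(24.4×2π×0.0706×7.8) = 0.01184 K/W
R_total = 0.01185 K/W
Q = ΔT/R_total = 116/0.01185

Q ≈ 9790 W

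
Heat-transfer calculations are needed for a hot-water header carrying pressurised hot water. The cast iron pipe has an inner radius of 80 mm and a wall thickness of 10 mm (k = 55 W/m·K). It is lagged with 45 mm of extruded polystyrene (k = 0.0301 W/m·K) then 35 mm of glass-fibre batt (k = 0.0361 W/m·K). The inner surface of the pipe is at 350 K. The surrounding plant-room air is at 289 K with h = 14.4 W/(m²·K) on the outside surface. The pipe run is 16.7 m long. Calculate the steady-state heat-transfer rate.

Per-layer cylindrical resistances, series-summed:
R_cast iron pipe wall = ln(90/80)/(2π×55×16.7) = 2.041×10^-5 K/W
R_extruded polystyrene = ln(135/90)/(2π×0.0301×16.7) = 0.1284 K/W
R_glass-fibre batt = ln(170/135)/(2π×0.0361×16.7) = 0.06086 K/W
R_outer film = 1/(h_o·2πr_oL) = 1/(14.4×2π×0.17×16.7) = 0.003893 K/W
R_total = 0.1931 K/W
Q = ΔT/R_total = 61/0.1931

Q ≈ 316 W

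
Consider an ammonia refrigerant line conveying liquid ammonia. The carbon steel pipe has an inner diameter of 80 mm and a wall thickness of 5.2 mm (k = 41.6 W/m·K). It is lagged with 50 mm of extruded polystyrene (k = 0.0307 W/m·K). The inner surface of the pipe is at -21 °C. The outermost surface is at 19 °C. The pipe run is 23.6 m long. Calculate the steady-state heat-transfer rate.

Q ≈ 244 W

For a radial system each layer contributes R = ln(r_out/r_in)/(2πkL); films add R = 1/(hA).
R_carbon steel pipe wall = ln(45.2/40)/(2π×41.6×23.6) = 1.981×10^-5 K/W
R_extruded polystyrene = ln(95.2/45.2)/(2π×0.0307×23.6) = 0.1636 K/W
R_total = 0.1636 K/W
Q = ΔT/R_total = 40/0.1636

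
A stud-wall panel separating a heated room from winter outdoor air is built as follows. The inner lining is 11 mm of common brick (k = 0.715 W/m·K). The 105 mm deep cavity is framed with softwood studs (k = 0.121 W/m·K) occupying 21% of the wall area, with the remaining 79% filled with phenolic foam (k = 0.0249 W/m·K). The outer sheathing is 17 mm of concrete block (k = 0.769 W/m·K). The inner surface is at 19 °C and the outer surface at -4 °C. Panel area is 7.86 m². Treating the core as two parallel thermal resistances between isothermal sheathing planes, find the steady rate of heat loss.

Q ≈ 76.4 W

Sheathing layers in series; stud and cavity paths in parallel between them.
R_inner = 0.011/(0.715×7.86) = 0.001957 K/W
R_stud  = 0.105/(0.121×0.21×7.86) = 0.5257 K/W
R_cav   = 0.105/(0.0249×0.79×7.86) = 0.6791 K/W
1/R_core = 1/R_stud + 1/R_cav → R_core = 0.2963 K/W
R_outer = 0.017/(0.769×7.86) = 0.002813 K/W
R_total = 0.3011 K/W
Q = ΔT/R_total = 23/0.3011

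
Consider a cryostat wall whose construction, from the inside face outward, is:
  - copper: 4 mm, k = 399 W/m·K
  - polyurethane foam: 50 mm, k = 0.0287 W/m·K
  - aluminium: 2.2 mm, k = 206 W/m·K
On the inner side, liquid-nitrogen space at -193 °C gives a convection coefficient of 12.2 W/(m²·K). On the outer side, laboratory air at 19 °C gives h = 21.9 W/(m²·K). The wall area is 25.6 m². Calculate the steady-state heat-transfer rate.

Q ≈ 2900 W

Series thermal resistances:
R_inner film = 1/(h_i·A) = 1/(12.2×25.6) = 0.003202 K/W
R_copper = L/(kA) = 0.004/(399×25.6) = 3.916×10^-7 K/W
R_polyurethane foam = L/(kA) = 0.05/(0.0287×25.6) = 0.06805 K/W
R_aluminium = L/(kA) = 0.0022/(206×25.6) = 4.172×10^-7 K/W
R_outer film = 1/(h_o·A) = 1/(21.9×25.6) = 0.001784 K/W
R_total = 0.07304 K/W
Q = ΔT / R_total = 212 / 0.07304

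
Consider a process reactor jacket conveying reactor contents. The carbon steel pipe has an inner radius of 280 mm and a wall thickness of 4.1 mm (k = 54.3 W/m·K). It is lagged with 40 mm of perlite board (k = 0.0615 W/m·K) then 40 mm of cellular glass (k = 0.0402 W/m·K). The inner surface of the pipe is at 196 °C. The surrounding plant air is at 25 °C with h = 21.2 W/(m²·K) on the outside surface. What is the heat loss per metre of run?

q′ ≈ 208 W/m

Treating each annulus and film as a series resistance:
R_carbon steel pipe wall = ln(284.1/280)/(2π×54.3×1) = 4.261×10^-5 K/W
R_perlite board = ln(324.1/284.1)/(2π×0.0615×1) = 0.3409 K/W
R_cellular glass = ln(364.1/324.1)/(2π×0.0402×1) = 0.4607 K/W
R_outer film = 1/(h_o·2πr_oL) = 1/(21.2×2π×0.3641×1) = 0.02062 K/W
R_total = 0.8223 K/W
Q = ΔT/R_total = 171/0.8223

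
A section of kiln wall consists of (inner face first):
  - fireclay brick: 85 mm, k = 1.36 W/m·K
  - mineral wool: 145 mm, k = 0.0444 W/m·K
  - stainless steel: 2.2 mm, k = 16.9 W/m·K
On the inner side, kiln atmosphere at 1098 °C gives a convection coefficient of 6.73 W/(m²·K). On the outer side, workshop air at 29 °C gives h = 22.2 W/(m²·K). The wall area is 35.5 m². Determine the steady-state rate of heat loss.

Q ≈ 10800 W

Treating each layer as a thermal resistance in series:
R_inner film = 1/(h_i·A) = 1/(6.73×35.5) = 0.004186 K/W
R_fireclay brick = L/(kA) = 0.085/(1.36×35.5) = 0.001761 K/W
R_mineral wool = L/(kA) = 0.145/(0.0444×35.5) = 0.09199 K/W
R_stainless steel = L/(kA) = 0.0022/(16.9×35.5) = 3.667×10^-6 K/W
R_outer film = 1/(h_o·A) = 1/(22.2×35.5) = 0.001269 K/W
R_total = 0.09921 K/W
Q = ΔT / R_total = 1069 / 0.09921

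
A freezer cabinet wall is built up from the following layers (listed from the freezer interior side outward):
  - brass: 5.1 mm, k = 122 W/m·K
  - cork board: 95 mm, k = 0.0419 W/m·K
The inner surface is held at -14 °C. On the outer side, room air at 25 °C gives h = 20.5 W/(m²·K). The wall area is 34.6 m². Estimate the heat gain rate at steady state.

Using the resistance-network approach (series):
R_brass = L/(kA) = 0.0051/(122×34.6) = 1.208×10^-6 K/W
R_cork board = L/(kA) = 0.095/(0.0419×34.6) = 0.06553 K/W
R_outer film = 1/(h_o·A) = 1/(20.5×34.6) = 0.00141 K/W
R_total = 0.06694 K/W
Q = ΔT / R_total = 39 / 0.06694

Q ≈ 583 W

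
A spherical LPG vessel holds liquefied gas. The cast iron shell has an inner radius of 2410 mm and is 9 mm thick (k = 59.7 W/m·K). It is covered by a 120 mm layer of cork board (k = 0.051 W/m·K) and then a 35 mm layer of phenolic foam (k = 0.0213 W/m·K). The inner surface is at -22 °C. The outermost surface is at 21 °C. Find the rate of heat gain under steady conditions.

Q ≈ 852 W

Spherical conduction: R = (1/r_in − 1/r_out)/(4πk) per layer; series-sum.
R_cast iron shell = (1/2.41 − 1/2.419)/(4π×59.7) = 2.058×10^-6 K/W
R_cork board = (1/2.419 − 1/2.539)/(4π×0.051) = 0.03049 K/W
R_phenolic foam = (1/2.539 − 1/2.574)/(4π×0.0213) = 0.02001 K/W
R_total = 0.0505 K/W
Q = ΔT/R_total = 43/0.0505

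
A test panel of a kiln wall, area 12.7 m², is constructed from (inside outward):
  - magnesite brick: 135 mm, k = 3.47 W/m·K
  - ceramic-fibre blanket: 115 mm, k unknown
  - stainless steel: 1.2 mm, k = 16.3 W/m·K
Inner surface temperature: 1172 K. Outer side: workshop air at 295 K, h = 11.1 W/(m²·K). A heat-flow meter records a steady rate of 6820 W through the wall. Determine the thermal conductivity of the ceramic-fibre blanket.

Series thermal resistances:
R_magnesite brick = L/(kA) = 0.135/(3.47×12.7) = 0.003063 K/W
R_stainless steel = L/(kA) = 0.0012/(16.3×12.7) = 5.797×10^-6 K/W
R_outer film = 1/(h_o·A) = 1/(11.1×12.7) = 0.007094 K/W
Sum of known resistances R_other = 0.01016 K/W
Total R = ΔT/Q = 877/6820 = 0.1286 K/W
R_ceramic-fibre blanket = R_total − R_other = 0.1184 K/W
k = L/(R·A) = 0.115/(0.1184×12.7)

k ≈ 0.0765 W/(m·K)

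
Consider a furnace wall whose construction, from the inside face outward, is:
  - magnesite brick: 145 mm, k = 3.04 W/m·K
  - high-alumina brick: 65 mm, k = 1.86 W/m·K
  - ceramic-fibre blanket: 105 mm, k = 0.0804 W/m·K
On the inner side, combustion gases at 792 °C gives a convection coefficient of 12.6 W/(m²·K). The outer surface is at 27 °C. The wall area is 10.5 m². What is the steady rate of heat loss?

Model the wall as resistances in series:
R_inner film = 1/(h_i·A) = 1/(12.6×10.5) = 0.007559 K/W
R_magnesite brick = L/(kA) = 0.145/(3.04×10.5) = 0.004543 K/W
R_high-alumina brick = L/(kA) = 0.065/(1.86×10.5) = 0.003328 K/W
R_ceramic-fibre blanket = L/(kA) = 0.105/(0.0804×10.5) = 0.1244 K/W
R_total = 0.1398 K/W
Q = ΔT / R_total = 765 / 0.1398

Q ≈ 5470 W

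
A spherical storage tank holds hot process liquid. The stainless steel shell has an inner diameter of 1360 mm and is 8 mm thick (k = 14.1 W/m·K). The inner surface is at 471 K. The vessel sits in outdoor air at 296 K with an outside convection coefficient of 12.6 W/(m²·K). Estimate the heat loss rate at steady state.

Each spherical layer contributes R = (1/r_i − 1/r_o)/(4πk):
R_stainless steel shell = (1/0.68 − 1/0.688)/(4π×14.1) = 9.651×10^-5 K/W
R_outer film = 1/(h·4πr_o²) = 1/(12.6×4π×0.688²) = 0.01334 K/W
R_total = 0.01344 K/W
Q = ΔT/R_total = 175/0.01344

Q ≈ 13000 W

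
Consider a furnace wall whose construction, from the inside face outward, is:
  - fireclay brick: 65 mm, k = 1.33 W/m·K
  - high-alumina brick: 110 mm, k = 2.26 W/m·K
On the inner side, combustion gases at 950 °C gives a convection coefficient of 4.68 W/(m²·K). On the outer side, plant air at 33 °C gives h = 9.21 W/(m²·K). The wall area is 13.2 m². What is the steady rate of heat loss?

Model the wall as resistances in series:
R_inner film = 1/(h_i·A) = 1/(4.68×13.2) = 0.01619 K/W
R_fireclay brick = L/(kA) = 0.065/(1.33×13.2) = 0.003702 K/W
R_high-alumina brick = L/(kA) = 0.11/(2.26×13.2) = 0.003687 K/W
R_outer film = 1/(h_o·A) = 1/(9.21×13.2) = 0.008226 K/W
R_total = 0.0318 K/W
Q = ΔT / R_total = 917 / 0.0318

Q ≈ 28800 W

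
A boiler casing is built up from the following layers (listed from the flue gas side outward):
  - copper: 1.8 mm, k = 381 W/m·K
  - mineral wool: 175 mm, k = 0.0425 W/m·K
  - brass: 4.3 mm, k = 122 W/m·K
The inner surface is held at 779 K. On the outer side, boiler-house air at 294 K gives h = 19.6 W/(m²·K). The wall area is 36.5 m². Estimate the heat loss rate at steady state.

Treating each layer as a thermal resistance in series:
R_copper = L/(kA) = 0.0018/(381×36.5) = 1.294×10^-7 K/W
R_mineral wool = L/(kA) = 0.175/(0.0425×36.5) = 0.1128 K/W
R_brass = L/(kA) = 0.0043/(122×36.5) = 9.656×10^-7 K/W
R_outer film = 1/(h_o·A) = 1/(19.6×36.5) = 0.001398 K/W
R_total = 0.1142 K/W
Q = ΔT / R_total = 485 / 0.1142

Q ≈ 4250 W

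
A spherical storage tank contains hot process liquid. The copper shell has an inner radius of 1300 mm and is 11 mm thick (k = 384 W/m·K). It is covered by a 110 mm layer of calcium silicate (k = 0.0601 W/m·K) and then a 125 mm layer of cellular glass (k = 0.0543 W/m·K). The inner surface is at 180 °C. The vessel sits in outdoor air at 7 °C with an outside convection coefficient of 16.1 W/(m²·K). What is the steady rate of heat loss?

For a spherical shell R = (1/r₁ − 1/r₂)/(4πk); film R = 1/(h·4πr²). In series:
R_copper shell = (1/1.3 − 1/1.311)/(4π×384) = 1.338×10^-6 K/W
R_calcium silicate = (1/1.311 − 1/1.421)/(4π×0.0601) = 0.07818 K/W
R_cellular glass = (1/1.421 − 1/1.546)/(4π×0.0543) = 0.08339 K/W
R_outer film = 1/(h·4πr_o²) = 1/(16.1×4π×1.546²) = 0.002068 K/W
R_total = 0.1636 K/W
Q = ΔT/R_total = 173/0.1636

Q ≈ 1060 W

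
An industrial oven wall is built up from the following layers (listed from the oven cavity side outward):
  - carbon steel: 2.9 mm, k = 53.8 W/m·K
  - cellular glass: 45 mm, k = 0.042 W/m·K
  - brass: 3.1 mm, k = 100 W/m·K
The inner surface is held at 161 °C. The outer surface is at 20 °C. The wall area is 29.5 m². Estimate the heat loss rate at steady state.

Q ≈ 3880 W

Model the wall as resistances in series:
R_carbon steel = L/(kA) = 0.0029/(53.8×29.5) = 1.827×10^-6 K/W
R_cellular glass = L/(kA) = 0.045/(0.042×29.5) = 0.03632 K/W
R_brass = L/(kA) = 0.0031/(100×29.5) = 1.051×10^-6 K/W
R_total = 0.03632 K/W
Q = ΔT / R_total = 141 / 0.03632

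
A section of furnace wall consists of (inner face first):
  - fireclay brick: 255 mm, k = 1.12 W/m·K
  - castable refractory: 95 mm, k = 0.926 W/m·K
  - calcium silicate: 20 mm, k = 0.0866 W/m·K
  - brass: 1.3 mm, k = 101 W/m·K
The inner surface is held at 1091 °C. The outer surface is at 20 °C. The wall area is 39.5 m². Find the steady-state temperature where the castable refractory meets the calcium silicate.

T ≈ 461 °C

Using the resistance-network approach (series):
R_fireclay brick = L/(kA) = 0.255/(1.12×39.5) = 0.005764 K/W
R_castable refractory = L/(kA) = 0.095/(0.926×39.5) = 0.002597 K/W
R_calcium silicate = L/(kA) = 0.02/(0.0866×39.5) = 0.005847 K/W
R_brass = L/(kA) = 0.0013/(101×39.5) = 3.259×10^-7 K/W
R_total = 0.01421 K/W;  Q = ΔT/R_total = 1071/0.01421 = 75380 W
T_interface = T_inner − Q·ΣR(inner→interface) = 1091 − 75400×0.008361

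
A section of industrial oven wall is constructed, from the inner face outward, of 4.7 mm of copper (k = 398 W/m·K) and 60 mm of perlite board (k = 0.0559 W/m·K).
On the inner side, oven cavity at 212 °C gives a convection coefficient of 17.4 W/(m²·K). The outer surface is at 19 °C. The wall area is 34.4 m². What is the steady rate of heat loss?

Thermal resistances in series:
R_inner film = 1/(h_i·A) = 1/(17.4×34.4) = 0.001671 K/W
R_copper = L/(kA) = 0.0047/(398×34.4) = 3.433×10^-7 K/W
R_perlite board = L/(kA) = 0.06/(0.0559×34.4) = 0.0312 K/W
R_total = 0.03287 K/W
Q = ΔT / R_total = 193 / 0.03287

Q ≈ 5870 W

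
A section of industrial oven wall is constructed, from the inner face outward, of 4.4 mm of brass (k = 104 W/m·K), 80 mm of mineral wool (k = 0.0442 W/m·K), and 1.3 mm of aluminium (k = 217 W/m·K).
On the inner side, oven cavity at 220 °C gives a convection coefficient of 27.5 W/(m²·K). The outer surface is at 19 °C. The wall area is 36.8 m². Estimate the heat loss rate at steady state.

Q ≈ 4010 W

Series thermal resistances:
R_inner film = 1/(h_i·A) = 1/(27.5×36.8) = 9.881×10^-4 K/W
R_brass = L/(kA) = 0.0044/(104×36.8) = 1.15×10^-6 K/W
R_mineral wool = L/(kA) = 0.08/(0.0442×36.8) = 0.04918 K/W
R_aluminium = L/(kA) = 0.0013/(217×36.8) = 1.628×10^-7 K/W
R_total = 0.05017 K/W
Q = ΔT / R_total = 201 / 0.05017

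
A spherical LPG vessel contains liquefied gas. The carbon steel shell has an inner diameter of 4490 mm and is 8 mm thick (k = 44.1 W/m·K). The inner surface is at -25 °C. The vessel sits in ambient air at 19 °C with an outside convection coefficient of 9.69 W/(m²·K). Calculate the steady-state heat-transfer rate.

For a spherical shell R = (1/r₁ − 1/r₂)/(4πk); film R = 1/(h·4πr²). In series:
R_carbon steel shell = (1/2.245 − 1/2.253)/(4π×44.1) = 2.854×10^-6 K/W
R_outer film = 1/(h·4πr_o²) = 1/(9.69×4π×2.253²) = 0.001618 K/W
R_total = 0.001621 K/W
Q = ΔT/R_total = 44/0.001621

Q ≈ 27100 W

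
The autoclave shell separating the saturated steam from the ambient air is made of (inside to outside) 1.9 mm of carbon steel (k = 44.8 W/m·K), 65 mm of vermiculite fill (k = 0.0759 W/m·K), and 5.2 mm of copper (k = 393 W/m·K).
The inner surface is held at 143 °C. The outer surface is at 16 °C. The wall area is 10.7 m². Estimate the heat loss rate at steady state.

Using the resistance-network approach (series):
R_carbon steel = L/(kA) = 0.0019/(44.8×10.7) = 3.964×10^-6 K/W
R_vermiculite fill = L/(kA) = 0.065/(0.0759×10.7) = 0.08004 K/W
R_copper = L/(kA) = 0.0052/(393×10.7) = 1.237×10^-6 K/W
R_total = 0.08004 K/W
Q = ΔT / R_total = 127 / 0.08004

Q ≈ 1590 W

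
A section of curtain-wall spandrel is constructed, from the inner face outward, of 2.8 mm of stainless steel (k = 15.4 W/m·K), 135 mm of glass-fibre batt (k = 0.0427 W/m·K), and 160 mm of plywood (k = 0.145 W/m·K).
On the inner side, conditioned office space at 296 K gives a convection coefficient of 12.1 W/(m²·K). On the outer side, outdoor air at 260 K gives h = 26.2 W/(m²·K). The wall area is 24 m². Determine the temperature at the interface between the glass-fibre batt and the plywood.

Series thermal resistances:
R_inner film = 1/(h_i·A) = 1/(12.1×24) = 0.003444 K/W
R_stainless steel = L/(kA) = 0.0028/(15.4×24) = 7.576×10^-6 K/W
R_glass-fibre batt = L/(kA) = 0.135/(0.0427×24) = 0.1317 K/W
R_plywood = L/(kA) = 0.16/(0.145×24) = 0.04598 K/W
R_outer film = 1/(h_o·A) = 1/(26.2×24) = 0.00159 K/W
R_total = 0.1828 K/W;  Q = ΔT/R_total = 36/0.1828 = 197 W
T_interface = T_inner − Q·ΣR(inner→interface) = 296 − 197×0.1352

T ≈ 269 K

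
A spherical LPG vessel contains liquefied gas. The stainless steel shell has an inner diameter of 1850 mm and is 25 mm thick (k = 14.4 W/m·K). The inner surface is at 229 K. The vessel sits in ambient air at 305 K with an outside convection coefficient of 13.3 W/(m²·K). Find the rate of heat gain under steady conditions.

Each spherical layer contributes R = (1/r_i − 1/r_o)/(4πk):
R_stainless steel shell = (1/0.925 − 1/0.95)/(4π×14.4) = 1.572×10^-4 K/W
R_outer film = 1/(h·4πr_o²) = 1/(13.3×4π×0.95²) = 0.00663 K/W
R_total = 0.006787 K/W
Q = ΔT/R_total = 76/0.006787

Q ≈ 11200 W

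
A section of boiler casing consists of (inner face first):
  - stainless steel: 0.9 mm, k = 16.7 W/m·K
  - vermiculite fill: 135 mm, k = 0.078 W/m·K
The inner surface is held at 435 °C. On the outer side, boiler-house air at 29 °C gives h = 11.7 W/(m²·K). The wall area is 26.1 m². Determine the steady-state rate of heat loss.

Q ≈ 5830 W

Model the wall as resistances in series:
R_stainless steel = L/(kA) = 0.0009/(16.7×26.1) = 2.065×10^-6 K/W
R_vermiculite fill = L/(kA) = 0.135/(0.078×26.1) = 0.06631 K/W
R_outer film = 1/(h_o·A) = 1/(11.7×26.1) = 0.003275 K/W
R_total = 0.06959 K/W
Q = ΔT / R_total = 406 / 0.06959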